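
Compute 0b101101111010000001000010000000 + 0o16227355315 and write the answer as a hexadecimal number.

0xa045eb4d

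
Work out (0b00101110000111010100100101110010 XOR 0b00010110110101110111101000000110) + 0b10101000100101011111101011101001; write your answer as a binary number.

0b11100001011000000010111001011101

First 0b00101110000111010100100101110010 XOR 0b00010110110101110111101000000110 = 0b00111000110010100011001101110100.
Add column by column in base 2, right to left:
  0+1 = 1
  0+0 = 0
  1+0 = 1
  0+1 = 1
  1+0 = 1
  1+1 = 0 carry 1
  1+1+1 = 1 carry 1
  0+1+1 = 0 carry 1
  1+0+1 = 0 carry 1
  1+1+1 = 1 carry 1
  0+0+1 = 1
  0+1 = 1
  1+1 = 0 carry 1
  1+1+1 = 1 carry 1
  0+1+1 = 0 carry 1
  0+1+1 = 0 carry 1
  0+1+1 = 0 carry 1
  1+0+1 = 0 carry 1
  0+1+1 = 0 carry 1
  1+0+1 = 0 carry 1
  0+1+1 = 0 carry 1
  0+0+1 = 1
  1+0 = 1
  1+1 = 0 carry 1
  0+0+1 = 1
  0+0 = 0
  0+0 = 0
  1+1 = 0 carry 1
  1+0+1 = 0 carry 1
  1+1+1 = 1 carry 1
  0+0+1 = 1
  0+1 = 1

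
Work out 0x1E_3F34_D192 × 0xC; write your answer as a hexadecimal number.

Multiply each base-16 digit by 12, carrying:
  2×12 = 24 → write 8 carry 1
  9×12+1 = 109 → write D carry 6
  1×12+6 = 18 → write 2 carry 1
  D×12+1 = 157 → write D carry 9
  4×12+9 = 57 → write 9 carry 3
  3×12+3 = 39 → write 7 carry 2
  F×12+2 = 182 → write 6 carry 11
  3×12+11 = 47 → write F carry 2
  E×12+2 = 170 → write A carry 10
  1×12+10 = 22 → write 6 carry 1
  remaining carry: 1

0x16AF679D2D8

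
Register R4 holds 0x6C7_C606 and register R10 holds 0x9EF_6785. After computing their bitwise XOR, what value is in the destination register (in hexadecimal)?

XOR each hex digit independently (no carries):
  6^9=F, C^E=2, 7^F=8, C^6=A, 6^7=1, 0^8=8, 6^5=3

0xF28A183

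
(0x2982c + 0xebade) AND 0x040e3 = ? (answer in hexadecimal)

Add column by column in base 16, right to left:
  c+e = a carry 1
  2+d+1 = 0 carry 1
  8+a+1 = 3 carry 1
  9+b+1 = 5 carry 1
  2+e+1 = 1 carry 1
  final carry 1
Sum = 0x11530a; now AND with 0x040e3:
  1&0=0, 1&0=0, 5&4=4, 3&0=0, 0&e=0, a&3=2

0x4002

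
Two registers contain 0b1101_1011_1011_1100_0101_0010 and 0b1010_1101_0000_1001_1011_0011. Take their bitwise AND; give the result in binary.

0b100010010000100000010010

AND bit by bit (1 only where both bits are 1):
  110110111011110001010010
& 101011010000100110110011
= 100010010000100000010010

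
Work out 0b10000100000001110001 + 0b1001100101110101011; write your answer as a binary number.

0b11010000110000011100

Add column by column in base 2, right to left:
  1+1 = 0 carry 1
  0+1+1 = 0 carry 1
  0+0+1 = 1
  0+1 = 1
  1+0 = 1
  1+1 = 0 carry 1
  1+0+1 = 0 carry 1
  0+1+1 = 0 carry 1
  0+1+1 = 0 carry 1
  0+1+1 = 0 carry 1
  0+0+1 = 1
  0+1 = 1
  0+0 = 0
  0+0 = 0
  1+1 = 0 carry 1
  0+1+1 = 0 carry 1
  0+0+1 = 1
  0+0 = 0
  0+1 = 1
  1+0 = 1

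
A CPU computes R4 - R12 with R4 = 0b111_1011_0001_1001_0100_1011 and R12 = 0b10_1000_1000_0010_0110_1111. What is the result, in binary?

Subtract column by column in base 2:
  1-1 → 0
  1-1 → 0
  0-1 → 1 (borrow)
  1-1-1 → 1 (borrow)
  0-0-1 → 1 (borrow)
  0-1-1 → 0 (borrow)
  1-1-1 → 1 (borrow)
  0-0-1 → 1 (borrow)
  1-0-1 → 0
  0-1 → 1 (borrow)
  0-0-1 → 1 (borrow)
  1-0-1 → 0
  1-0 → 1
  0-0 → 0
  0-0 → 0
  0-1 → 1 (borrow)
  1-0-1 → 0
  1-0 → 1
  0-0 → 0
  1-1 → 0
  1-0 → 1
  1-1 → 0
  1-0 → 1

0b10100101001011011011100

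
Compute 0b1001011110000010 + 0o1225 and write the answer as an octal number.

0b1001011110000010 = 0o113602 in octal.
Add column by column in base 8, right to left:
  2+5 = 7
  0+2 = 2
  6+2 = 0 carry 1
  3+1+1 = 5
  1+0 = 1
  1+0 = 1

0o115027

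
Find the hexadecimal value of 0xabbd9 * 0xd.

0x8b8a05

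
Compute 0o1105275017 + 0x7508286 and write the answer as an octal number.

0x7508286 = 0o724101206 in octal.
Add column by column in base 8, right to left:
  7+6 = 5 carry 1
  1+0+1 = 2
  0+2 = 2
  5+1 = 6
  7+0 = 7
  2+1 = 3
  5+4 = 1 carry 1
  0+2+1 = 3
  1+7 = 0 carry 1
  1+0+1 = 2

0o2031376225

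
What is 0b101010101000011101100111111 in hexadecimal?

Group the bits into nibbles: 0101 0101 0100 0011 1011 0011 1111 → 5543b3f.

0x5543b3f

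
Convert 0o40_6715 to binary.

0b100000110111001101

Each octal digit is 3 bits: 4=100 0=000 6=110 7=111 1=001 5=101.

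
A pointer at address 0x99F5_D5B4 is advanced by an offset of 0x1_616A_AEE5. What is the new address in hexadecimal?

0x1FB608499

Add column by column in base 16, right to left:
  4+5 = 9
  B+E = 9 carry 1
  5+E+1 = 4 carry 1
  D+A+1 = 8 carry 1
  5+A+1 = 0 carry 1
  F+6+1 = 6 carry 1
  9+1+1 = B
  9+6 = F
  0+1 = 1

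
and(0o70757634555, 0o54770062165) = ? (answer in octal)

0o50750020145

AND each oct digit independently (no carries):
  7&5=5, 0&4=0, 7&7=7, 5&7=5, 7&0=0, 6&0=0, 3&6=2, 4&2=0, 5&1=1, 5&6=4, 5&5=5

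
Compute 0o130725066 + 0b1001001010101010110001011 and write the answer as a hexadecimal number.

0x288FFC1

0o130725066 = 0x163AA36 in hexadecimal.
0b1001001010101010110001011 = 0x125558B in hexadecimal.
Add column by column in base 16, right to left:
  6+B = 1 carry 1
  3+8+1 = C
  A+5 = F
  A+5 = F
  3+5 = 8
  6+2 = 8
  1+1 = 2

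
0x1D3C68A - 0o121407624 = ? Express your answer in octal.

0o43333366

0x1D3C68A = 0o164743212 in octal.
Subtract column by column in base 8:
  2-4 → 6 (borrow)
  1-2-1 → 6 (borrow)
  2-6-1 → 3 (borrow)
  3-7-1 → 3 (borrow)
  4-0-1 → 3
  7-4 → 3
  4-1 → 3
  6-2 → 4
  1-1 → 0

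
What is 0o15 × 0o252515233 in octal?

0o4252354737

Multiply each base-8 digit by 13, carrying:
  3×13 = 39 → write 7 carry 4
  3×13+4 = 43 → write 3 carry 5
  2×13+5 = 31 → write 7 carry 3
  5×13+3 = 68 → write 4 carry 8
  1×13+8 = 21 → write 5 carry 2
  5×13+2 = 67 → write 3 carry 8
  2×13+8 = 34 → write 2 carry 4
  5×13+4 = 69 → write 5 carry 8
  2×13+8 = 34 → write 2 carry 4
  remaining carry: 4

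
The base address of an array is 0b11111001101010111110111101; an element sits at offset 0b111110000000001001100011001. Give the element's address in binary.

Add column by column in base 2, right to left:
  1+1 = 0 carry 1
  0+0+1 = 1
  1+0 = 1
  1+1 = 0 carry 1
  1+1+1 = 1 carry 1
  1+0+1 = 0 carry 1
  0+0+1 = 1
  1+0 = 1
  1+1 = 0 carry 1
  1+1+1 = 1 carry 1
  1+0+1 = 0 carry 1
  1+0+1 = 0 carry 1
  0+1+1 = 0 carry 1
  1+0+1 = 0 carry 1
  0+0+1 = 1
  1+0 = 1
  0+0 = 0
  1+0 = 1
  1+0 = 1
  0+0 = 0
  0+0 = 0
  1+0 = 1
  1+1 = 0 carry 1
  1+1+1 = 1 carry 1
  1+1+1 = 1 carry 1
  1+1+1 = 1 carry 1
  0+1+1 = 0 carry 1
  final carry 1

0b1011101001101100001011010110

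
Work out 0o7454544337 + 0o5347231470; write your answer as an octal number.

0o15023776027

Add column by column in base 8, right to left:
  7+0 = 7
  3+7 = 2 carry 1
  3+4+1 = 0 carry 1
  4+1+1 = 6
  4+3 = 7
  5+2 = 7
  4+7 = 3 carry 1
  5+4+1 = 2 carry 1
  4+3+1 = 0 carry 1
  7+5+1 = 5 carry 1
  final carry 1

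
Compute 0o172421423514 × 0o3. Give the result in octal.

Multiply each base-8 digit by 3, carrying:
  4×3 = 12 → write 4 carry 1
  1×3+1 = 4 → write 4
  5×3 = 15 → write 7 carry 1
  3×3+1 = 10 → write 2 carry 1
  2×3+1 = 7 → write 7
  4×3 = 12 → write 4 carry 1
  1×3+1 = 4 → write 4
  2×3 = 6 → write 6
  4×3 = 12 → write 4 carry 1
  2×3+1 = 7 → write 7
  7×3 = 21 → write 5 carry 2
  1×3+2 = 5 → write 5

0o557464472744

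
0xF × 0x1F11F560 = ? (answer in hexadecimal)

Multiply each base-16 digit by 15, carrying:
  0×15 = 0 → write 0
  6×15 = 90 → write A carry 5
  5×15+5 = 80 → write 0 carry 5
  F×15+5 = 230 → write 6 carry 14
  1×15+14 = 29 → write D carry 1
  1×15+1 = 16 → write 0 carry 1
  F×15+1 = 226 → write 2 carry 14
  1×15+14 = 29 → write D carry 1
  remaining carry: 1

0x1D20D60A0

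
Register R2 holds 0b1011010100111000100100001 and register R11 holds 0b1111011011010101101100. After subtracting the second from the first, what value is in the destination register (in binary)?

0b1001011001011101110110101

Subtract column by column in base 2:
  1-0 → 1
  0-0 → 0
  0-1 → 1 (borrow)
  0-1-1 → 0 (borrow)
  0-0-1 → 1 (borrow)
  1-1-1 → 1 (borrow)
  0-1-1 → 0 (borrow)
  0-0-1 → 1 (borrow)
  1-1-1 → 1 (borrow)
  0-0-1 → 1 (borrow)
  0-1-1 → 0 (borrow)
  0-0-1 → 1 (borrow)
  1-1-1 → 1 (borrow)
  1-1-1 → 1 (borrow)
  1-0-1 → 0
  0-1 → 1 (borrow)
  0-1-1 → 0 (borrow)
  1-0-1 → 0
  0-1 → 1 (borrow)
  1-1-1 → 1 (borrow)
  0-1-1 → 0 (borrow)
  1-1-1 → 1 (borrow)
  1-0-1 → 0
  0-0 → 0
  1-0 → 1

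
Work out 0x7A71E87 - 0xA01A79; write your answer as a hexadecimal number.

0x707040E

Subtract column by column in base 16:
  7-9 → E (borrow)
  8-7-1 → 0
  E-A → 4
  1-1 → 0
  7-0 → 7
  A-A → 0
  7-0 → 7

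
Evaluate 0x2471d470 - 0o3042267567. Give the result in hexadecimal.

0xbe864f9

0o3042267567 = 0x18896f77 in hexadecimal.
Subtract column by column in base 16:
  0-7 → 9 (borrow)
  7-7-1 → f (borrow)
  4-f-1 → 4 (borrow)
  d-6-1 → 6
  1-9 → 8 (borrow)
  7-8-1 → e (borrow)
  4-8-1 → b (borrow)
  2-1-1 → 0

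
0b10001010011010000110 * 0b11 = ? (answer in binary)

0b110011111001110010010

Multiply each base-2 digit by 3, carrying:
  0×3 = 0 → write 0
  1×3 = 3 → write 1 carry 1
  1×3+1 = 4 → write 0 carry 2
  0×3+2 = 2 → write 0 carry 1
  0×3+1 = 1 → write 1
  0×3 = 0 → write 0
  0×3 = 0 → write 0
  1×3 = 3 → write 1 carry 1
  0×3+1 = 1 → write 1
  1×3 = 3 → write 1 carry 1
  1×3+1 = 4 → write 0 carry 2
  0×3+2 = 2 → write 0 carry 1
  0×3+1 = 1 → write 1
  1×3 = 3 → write 1 carry 1
  0×3+1 = 1 → write 1
  1×3 = 3 → write 1 carry 1
  0×3+1 = 1 → write 1
  0×3 = 0 → write 0
  0×3 = 0 → write 0
  1×3 = 3 → write 1 carry 1
  remaining carry: 1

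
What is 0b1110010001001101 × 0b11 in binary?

0b101010110011100111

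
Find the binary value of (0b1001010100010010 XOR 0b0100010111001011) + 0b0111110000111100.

0b10100110100010101

First 0b1001010100010010 XOR 0b0100010111001011 = 0b1101000011011001.
Add column by column in base 2, right to left:
  1+0 = 1
  0+0 = 0
  0+1 = 1
  1+1 = 0 carry 1
  1+1+1 = 1 carry 1
  0+1+1 = 0 carry 1
  1+0+1 = 0 carry 1
  1+0+1 = 0 carry 1
  0+0+1 = 1
  0+0 = 0
  0+1 = 1
  0+1 = 1
  1+1 = 0 carry 1
  0+1+1 = 0 carry 1
  1+1+1 = 1 carry 1
  1+0+1 = 0 carry 1
  final carry 1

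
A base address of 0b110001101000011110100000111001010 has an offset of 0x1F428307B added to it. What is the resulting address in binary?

0b1110000001001101110111001001000101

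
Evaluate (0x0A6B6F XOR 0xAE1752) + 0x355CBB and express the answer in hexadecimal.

0xD9D8F8

First 0x0A6B6F XOR 0xAE1752 = 0xA47C3D.
Add column by column in base 16, right to left:
  D+B = 8 carry 1
  3+B+1 = F
  C+C = 8 carry 1
  7+5+1 = D
  4+5 = 9
  A+3 = D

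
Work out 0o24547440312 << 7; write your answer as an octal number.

0o5131710062400

7 bits is not a whole number of base-8 digits; in binary: 10100101100111100100000011001010 << 7 = 101001011001111001000000110010100000000.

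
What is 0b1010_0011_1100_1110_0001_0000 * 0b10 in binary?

Multiply each base-2 digit by 2, carrying:
  0×2 = 0 → write 0
  0×2 = 0 → write 0
  0×2 = 0 → write 0
  0×2 = 0 → write 0
  1×2 = 2 → write 0 carry 1
  0×2+1 = 1 → write 1
  0×2 = 0 → write 0
  0×2 = 0 → write 0
  0×2 = 0 → write 0
  1×2 = 2 → write 0 carry 1
  1×2+1 = 3 → write 1 carry 1
  1×2+1 = 3 → write 1 carry 1
  0×2+1 = 1 → write 1
  0×2 = 0 → write 0
  1×2 = 2 → write 0 carry 1
  1×2+1 = 3 → write 1 carry 1
  1×2+1 = 3 → write 1 carry 1
  1×2+1 = 3 → write 1 carry 1
  0×2+1 = 1 → write 1
  0×2 = 0 → write 0
  0×2 = 0 → write 0
  1×2 = 2 → write 0 carry 1
  0×2+1 = 1 → write 1
  1×2 = 2 → write 0 carry 1
  remaining carry: 1

0b1010001111001110000100000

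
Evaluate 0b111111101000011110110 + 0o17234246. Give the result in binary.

0b10111010000100110011100

0o17234246 = 0b1111010011100010100110 in binary.
Add column by column in base 2, right to left:
  0+0 = 0
  1+1 = 0 carry 1
  1+1+1 = 1 carry 1
  0+0+1 = 1
  1+0 = 1
  1+1 = 0 carry 1
  1+0+1 = 0 carry 1
  1+1+1 = 1 carry 1
  0+0+1 = 1
  0+0 = 0
  0+0 = 0
  0+1 = 1
  1+1 = 0 carry 1
  0+1+1 = 0 carry 1
  1+0+1 = 0 carry 1
  1+0+1 = 0 carry 1
  1+1+1 = 1 carry 1
  1+0+1 = 0 carry 1
  1+1+1 = 1 carry 1
  1+1+1 = 1 carry 1
  1+1+1 = 1 carry 1
  0+1+1 = 0 carry 1
  final carry 1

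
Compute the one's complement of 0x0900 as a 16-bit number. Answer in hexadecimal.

Each hex digit d becomes F−d:
  0→F, 9→6, 0→F, 0→F

0xF6FF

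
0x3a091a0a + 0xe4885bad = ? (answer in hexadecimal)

Add column by column in base 16, right to left:
  a+d = 7 carry 1
  0+a+1 = b
  a+b = 5 carry 1
  1+5+1 = 7
  9+8 = 1 carry 1
  0+8+1 = 9
  a+4 = e
  3+e = 1 carry 1
  final carry 1

0x11e9175b7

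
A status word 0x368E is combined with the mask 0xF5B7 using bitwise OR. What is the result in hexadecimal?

0xF7BF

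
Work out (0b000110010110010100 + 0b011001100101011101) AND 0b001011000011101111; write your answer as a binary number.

Add column by column in base 2, right to left:
  0+1 = 1
  0+0 = 0
  1+1 = 0 carry 1
  0+1+1 = 0 carry 1
  1+1+1 = 1 carry 1
  0+0+1 = 1
  0+1 = 1
  1+0 = 1
  1+1 = 0 carry 1
  0+0+1 = 1
  1+0 = 1
  0+1 = 1
  0+1 = 1
  1+0 = 1
  1+0 = 1
  0+1 = 1
  0+1 = 1
Sum = 0b11111111011110001; now AND with 0b001011000011101111:
  011111111011110001
& 001011000011101111
= 001011000011100001

0b1011000011100001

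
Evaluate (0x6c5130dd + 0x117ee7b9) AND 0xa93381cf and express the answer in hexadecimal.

Add column by column in base 16, right to left:
  d+9 = 6 carry 1
  d+b+1 = 9 carry 1
  0+7+1 = 8
  3+e = 1 carry 1
  1+e+1 = 0 carry 1
  5+7+1 = d
  c+1 = d
  6+1 = 7
Sum = 0x7dd01896; now AND with 0xa93381cf:
  7&a=2, d&9=9, d&3=1, 0&3=0, 1&8=0, 8&1=0, 9&c=8, 6&f=6

0x29100086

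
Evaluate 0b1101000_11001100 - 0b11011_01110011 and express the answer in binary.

0b100110101011001

Subtract column by column in base 2:
  0-1 → 1 (borrow)
  0-1-1 → 0 (borrow)
  1-0-1 → 0
  1-0 → 1
  0-1 → 1 (borrow)
  0-1-1 → 0 (borrow)
  1-1-1 → 1 (borrow)
  1-0-1 → 0
  0-1 → 1 (borrow)
  0-1-1 → 0 (borrow)
  0-0-1 → 1 (borrow)
  1-1-1 → 1 (borrow)
  0-1-1 → 0 (borrow)
  1-0-1 → 0
  1-0 → 1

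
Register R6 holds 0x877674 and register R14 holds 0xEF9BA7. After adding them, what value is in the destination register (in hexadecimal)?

0x177121B

Add column by column in base 16, right to left:
  4+7 = B
  7+A = 1 carry 1
  6+B+1 = 2 carry 1
  7+9+1 = 1 carry 1
  7+F+1 = 7 carry 1
  8+E+1 = 7 carry 1
  final carry 1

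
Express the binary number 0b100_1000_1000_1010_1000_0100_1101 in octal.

0o442124115

Group the bits in threes: 100 100 010 001 010 100 001 001 101 → 442124115.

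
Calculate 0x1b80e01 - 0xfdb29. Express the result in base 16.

0x1a832d8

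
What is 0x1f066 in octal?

Expand each hex digit to 4 bits: 1=0001 f=1111 0=0000 6=0110 6=0110.
Group the bits in threes: 011 111 000 001 100 110 → 370146.

0o370146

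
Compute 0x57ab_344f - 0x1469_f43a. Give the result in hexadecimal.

0x43414015

Subtract column by column in base 16:
  f-a → 5
  4-3 → 1
  4-4 → 0
  3-f → 4 (borrow)
  b-9-1 → 1
  a-6 → 4
  7-4 → 3
  5-1 → 4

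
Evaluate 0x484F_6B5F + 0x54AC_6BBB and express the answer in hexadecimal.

Add column by column in base 16, right to left:
  F+B = A carry 1
  5+B+1 = 1 carry 1
  B+B+1 = 7 carry 1
  6+6+1 = D
  F+C = B carry 1
  4+A+1 = F
  8+4 = C
  4+5 = 9

0x9CFBD71A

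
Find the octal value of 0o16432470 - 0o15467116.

0o743352

Subtract column by column in base 8:
  0-6 → 2 (borrow)
  7-1-1 → 5
  4-1 → 3
  2-7 → 3 (borrow)
  3-6-1 → 4 (borrow)
  4-4-1 → 7 (borrow)
  6-5-1 → 0
  1-1 → 0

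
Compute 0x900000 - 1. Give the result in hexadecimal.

The trailing 5 digits are 0, so subtracting 1 borrows through: they become F and the next digit up decrements.

0x8FFFFF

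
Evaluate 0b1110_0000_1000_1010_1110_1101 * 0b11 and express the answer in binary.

0b10101000011010000011000111

Multiply each base-2 digit by 3, carrying:
  1×3 = 3 → write 1 carry 1
  0×3+1 = 1 → write 1
  1×3 = 3 → write 1 carry 1
  1×3+1 = 4 → write 0 carry 2
  0×3+2 = 2 → write 0 carry 1
  1×3+1 = 4 → write 0 carry 2
  1×3+2 = 5 → write 1 carry 2
  1×3+2 = 5 → write 1 carry 2
  0×3+2 = 2 → write 0 carry 1
  1×3+1 = 4 → write 0 carry 2
  0×3+2 = 2 → write 0 carry 1
  1×3+1 = 4 → write 0 carry 2
  0×3+2 = 2 → write 0 carry 1
  0×3+1 = 1 → write 1
  0×3 = 0 → write 0
  1×3 = 3 → write 1 carry 1
  0×3+1 = 1 → write 1
  0×3 = 0 → write 0
  0×3 = 0 → write 0
  0×3 = 0 → write 0
  0×3 = 0 → write 0
  1×3 = 3 → write 1 carry 1
  1×3+1 = 4 → write 0 carry 2
  1×3+2 = 5 → write 1 carry 2
  remaining carry: 10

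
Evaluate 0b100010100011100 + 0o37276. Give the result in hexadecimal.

0x83DA

0b100010100011100 = 0x451C in hexadecimal.
0o37276 = 0x3EBE in hexadecimal.
Add column by column in base 16, right to left:
  C+E = A carry 1
  1+B+1 = D
  5+E = 3 carry 1
  4+3+1 = 8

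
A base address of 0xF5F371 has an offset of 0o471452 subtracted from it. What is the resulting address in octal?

0xF5F371 = 0o75371561 in octal.
Subtract column by column in base 8:
  1-2 → 7 (borrow)
  6-5-1 → 0
  5-4 → 1
  1-1 → 0
  7-7 → 0
  3-4 → 7 (borrow)
  5-0-1 → 4
  7-0 → 7

0o74700107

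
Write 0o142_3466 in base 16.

Each octal digit is 3 bits: 1=001 4=100 2=010 3=011 4=100 6=110 6=110.
Group the bits into nibbles: 0110 0010 0111 0011 0110 → 62736.

0x62736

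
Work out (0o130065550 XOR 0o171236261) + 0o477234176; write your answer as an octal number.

First 0o130065550 XOR 0o171236261 = 0o041253731.
Add column by column in base 8, right to left:
  1+6 = 7
  3+7 = 2 carry 1
  7+1+1 = 1 carry 1
  3+4+1 = 0 carry 1
  5+3+1 = 1 carry 1
  2+2+1 = 5
  1+7 = 0 carry 1
  4+7+1 = 4 carry 1
  0+4+1 = 5

0o540510127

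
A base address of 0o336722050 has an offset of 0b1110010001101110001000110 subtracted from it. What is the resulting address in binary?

0b1101100101100011111100010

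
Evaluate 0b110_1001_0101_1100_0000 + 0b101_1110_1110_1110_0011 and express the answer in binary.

0b11001000010010100011

Add column by column in base 2, right to left:
  0+1 = 1
  0+1 = 1
  0+0 = 0
  0+0 = 0
  0+0 = 0
  0+1 = 1
  1+1 = 0 carry 1
  1+1+1 = 1 carry 1
  1+0+1 = 0 carry 1
  0+1+1 = 0 carry 1
  1+1+1 = 1 carry 1
  0+1+1 = 0 carry 1
  1+0+1 = 0 carry 1
  0+1+1 = 0 carry 1
  0+1+1 = 0 carry 1
  1+1+1 = 1 carry 1
  0+1+1 = 0 carry 1
  1+0+1 = 0 carry 1
  1+1+1 = 1 carry 1
  final carry 1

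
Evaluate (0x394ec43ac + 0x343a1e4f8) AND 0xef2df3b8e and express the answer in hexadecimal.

0x6d08e2884

Add column by column in base 16, right to left:
  c+8 = 4 carry 1
  a+f+1 = a carry 1
  3+4+1 = 8
  4+e = 2 carry 1
  c+1+1 = e
  e+a = 8 carry 1
  4+3+1 = 8
  9+4 = d
  3+3 = 6
Sum = 0x6d88e28a4; now AND with 0xef2df3b8e:
  6&e=6, d&f=d, 8&2=0, 8&d=8, e&f=e, 2&3=2, 8&b=8, a&8=8, 4&e=4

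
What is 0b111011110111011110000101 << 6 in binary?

Left shift by 6: append 6 zero bits.

0b111011110111011110000101000000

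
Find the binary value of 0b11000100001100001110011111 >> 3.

0b11000100001100001110011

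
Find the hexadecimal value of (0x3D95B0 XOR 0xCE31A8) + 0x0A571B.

First 0x3D95B0 XOR 0xCE31A8 = 0xF3A418.
Add column by column in base 16, right to left:
  8+B = 3 carry 1
  1+1+1 = 3
  4+7 = B
  A+5 = F
  3+A = D
  F+0 = F

0xFDFB33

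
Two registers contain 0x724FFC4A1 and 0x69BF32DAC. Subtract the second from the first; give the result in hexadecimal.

0x890C96F5

Subtract column by column in base 16:
  1-C → 5 (borrow)
  A-A-1 → F (borrow)
  4-D-1 → 6 (borrow)
  C-2-1 → 9
  F-3 → C
  F-F → 0
  4-B → 9 (borrow)
  2-9-1 → 8 (borrow)
  7-6-1 → 0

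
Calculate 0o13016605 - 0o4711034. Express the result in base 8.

0o6105551

Subtract column by column in base 8:
  5-4 → 1
  0-3 → 5 (borrow)
  6-0-1 → 5
  6-1 → 5
  1-1 → 0
  0-7 → 1 (borrow)
  3-4-1 → 6 (borrow)
  1-0-1 → 0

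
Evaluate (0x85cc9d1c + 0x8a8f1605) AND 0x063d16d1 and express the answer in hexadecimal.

0x191201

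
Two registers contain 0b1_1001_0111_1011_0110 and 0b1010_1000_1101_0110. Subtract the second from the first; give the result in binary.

Subtract column by column in base 2:
  0-0 → 0
  1-1 → 0
  1-1 → 0
  0-0 → 0
  1-1 → 0
  1-0 → 1
  0-1 → 1 (borrow)
  1-1-1 → 1 (borrow)
  1-0-1 → 0
  1-0 → 1
  1-0 → 1
  0-1 → 1 (borrow)
  1-0-1 → 0
  0-1 → 1 (borrow)
  0-0-1 → 1 (borrow)
  1-1-1 → 1 (borrow)
  1-0-1 → 0

0b1110111011100000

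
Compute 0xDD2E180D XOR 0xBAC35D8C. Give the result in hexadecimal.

XOR each hex digit independently (no carries):
  D^B=6, D^A=7, 2^C=E, E^3=D, 1^5=4, 8^D=5, 0^8=8, D^C=1

0x67ED4581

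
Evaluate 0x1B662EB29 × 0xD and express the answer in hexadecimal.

Multiply each base-16 digit by 13, carrying:
  9×13 = 117 → write 5 carry 7
  2×13+7 = 33 → write 1 carry 2
  B×13+2 = 145 → write 1 carry 9
  E×13+9 = 191 → write F carry 11
  2×13+11 = 37 → write 5 carry 2
  6×13+2 = 80 → write 0 carry 5
  6×13+5 = 83 → write 3 carry 5
  B×13+5 = 148 → write 4 carry 9
  1×13+9 = 22 → write 6 carry 1
  remaining carry: 1

0x164305F115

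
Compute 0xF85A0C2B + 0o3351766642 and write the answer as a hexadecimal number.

0o3351766642 = 0x1BA7EDA2 in hexadecimal.
Add column by column in base 16, right to left:
  B+2 = D
  2+A = C
  C+D = 9 carry 1
  0+E+1 = F
  A+7 = 1 carry 1
  5+A+1 = 0 carry 1
  8+B+1 = 4 carry 1
  F+1+1 = 1 carry 1
  final carry 1

0x11401F9CD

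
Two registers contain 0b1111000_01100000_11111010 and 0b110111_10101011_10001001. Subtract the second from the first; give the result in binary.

0b10000001011010101110001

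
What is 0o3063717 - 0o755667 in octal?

Subtract column by column in base 8:
  7-7 → 0
  1-6 → 3 (borrow)
  7-6-1 → 0
  3-5 → 6 (borrow)
  6-5-1 → 0
  0-7 → 1 (borrow)
  3-0-1 → 2

0o2106030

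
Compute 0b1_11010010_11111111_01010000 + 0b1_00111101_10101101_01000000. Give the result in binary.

0b11000100001010110010010000

Add column by column in base 2, right to left:
  0+0 = 0
  0+0 = 0
  0+0 = 0
  0+0 = 0
  1+0 = 1
  0+0 = 0
  1+1 = 0 carry 1
  0+0+1 = 1
  1+1 = 0 carry 1
  1+0+1 = 0 carry 1
  1+1+1 = 1 carry 1
  1+1+1 = 1 carry 1
  1+0+1 = 0 carry 1
  1+1+1 = 1 carry 1
  1+0+1 = 0 carry 1
  1+1+1 = 1 carry 1
  0+1+1 = 0 carry 1
  1+0+1 = 0 carry 1
  0+1+1 = 0 carry 1
  0+1+1 = 0 carry 1
  1+1+1 = 1 carry 1
  0+1+1 = 0 carry 1
  1+0+1 = 0 carry 1
  1+0+1 = 0 carry 1
  1+1+1 = 1 carry 1
  final carry 1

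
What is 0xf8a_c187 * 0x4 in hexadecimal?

0x3e2b061c

Multiply each base-16 digit by 4, carrying:
  7×4 = 28 → write c carry 1
  8×4+1 = 33 → write 1 carry 2
  1×4+2 = 6 → write 6
  c×4 = 48 → write 0 carry 3
  a×4+3 = 43 → write b carry 2
  8×4+2 = 34 → write 2 carry 2
  f×4+2 = 62 → write e carry 3
  remaining carry: 3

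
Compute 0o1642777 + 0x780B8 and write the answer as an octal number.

0x780B8 = 0o1700270 in octal.
Add column by column in base 8, right to left:
  7+0 = 7
  7+7 = 6 carry 1
  7+2+1 = 2 carry 1
  2+0+1 = 3
  4+0 = 4
  6+7 = 5 carry 1
  1+1+1 = 3

0o3543267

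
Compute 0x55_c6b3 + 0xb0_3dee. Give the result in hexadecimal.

Add column by column in base 16, right to left:
  3+e = 1 carry 1
  b+e+1 = a carry 1
  6+d+1 = 4 carry 1
  c+3+1 = 0 carry 1
  5+0+1 = 6
  5+b = 0 carry 1
  final carry 1

0x10604a1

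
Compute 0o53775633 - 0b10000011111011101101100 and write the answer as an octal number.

0b10000011111011101101100 = 0o20373554 in octal.
Subtract column by column in base 8:
  3-4 → 7 (borrow)
  3-5-1 → 5 (borrow)
  6-5-1 → 0
  5-3 → 2
  7-7 → 0
  7-3 → 4
  3-0 → 3
  5-2 → 3

0o33402057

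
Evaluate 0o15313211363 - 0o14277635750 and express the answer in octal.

0o1013353413

Subtract column by column in base 8:
  3-0 → 3
  6-5 → 1
  3-7 → 4 (borrow)
  1-5-1 → 3 (borrow)
  1-3-1 → 5 (borrow)
  2-6-1 → 3 (borrow)
  3-7-1 → 3 (borrow)
  1-7-1 → 1 (borrow)
  3-2-1 → 0
  5-4 → 1
  1-1 → 0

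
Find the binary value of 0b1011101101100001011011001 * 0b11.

0b100011001000100100010001011

Multiply each base-2 digit by 3, carrying:
  1×3 = 3 → write 1 carry 1
  0×3+1 = 1 → write 1
  0×3 = 0 → write 0
  1×3 = 3 → write 1 carry 1
  1×3+1 = 4 → write 0 carry 2
  0×3+2 = 2 → write 0 carry 1
  1×3+1 = 4 → write 0 carry 2
  1×3+2 = 5 → write 1 carry 2
  0×3+2 = 2 → write 0 carry 1
  1×3+1 = 4 → write 0 carry 2
  0×3+2 = 2 → write 0 carry 1
  0×3+1 = 1 → write 1
  0×3 = 0 → write 0
  0×3 = 0 → write 0
  1×3 = 3 → write 1 carry 1
  1×3+1 = 4 → write 0 carry 2
  0×3+2 = 2 → write 0 carry 1
  1×3+1 = 4 → write 0 carry 2
  1×3+2 = 5 → write 1 carry 2
  0×3+2 = 2 → write 0 carry 1
  1×3+1 = 4 → write 0 carry 2
  1×3+2 = 5 → write 1 carry 2
  1×3+2 = 5 → write 1 carry 2
  0×3+2 = 2 → write 0 carry 1
  1×3+1 = 4 → write 0 carry 2
  remaining carry: 10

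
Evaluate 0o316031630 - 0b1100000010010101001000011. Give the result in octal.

0b1100000010010101001000011 = 0o140225103 in octal.
Subtract column by column in base 8:
  0-3 → 5 (borrow)
  3-0-1 → 2
  6-1 → 5
  1-5 → 4 (borrow)
  3-2-1 → 0
  0-2 → 6 (borrow)
  6-0-1 → 5
  1-4 → 5 (borrow)
  3-1-1 → 1

0o155604525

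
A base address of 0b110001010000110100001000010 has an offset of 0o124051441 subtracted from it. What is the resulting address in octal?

0o466012441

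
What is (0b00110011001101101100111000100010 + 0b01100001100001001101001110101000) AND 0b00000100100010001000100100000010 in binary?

0b100100010001000000100000010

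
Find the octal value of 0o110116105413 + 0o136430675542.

0o246547003155

Add column by column in base 8, right to left:
  3+2 = 5
  1+4 = 5
  4+5 = 1 carry 1
  5+5+1 = 3 carry 1
  0+7+1 = 0 carry 1
  1+6+1 = 0 carry 1
  6+0+1 = 7
  1+3 = 4
  1+4 = 5
  0+6 = 6
  1+3 = 4
  1+1 = 2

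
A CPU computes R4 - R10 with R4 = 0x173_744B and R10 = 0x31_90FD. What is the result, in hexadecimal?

0x141E34E

Subtract column by column in base 16:
  B-D → E (borrow)
  4-F-1 → 4 (borrow)
  4-0-1 → 3
  7-9 → E (borrow)
  3-1-1 → 1
  7-3 → 4
  1-0 → 1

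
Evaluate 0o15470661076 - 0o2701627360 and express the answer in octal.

0o12567031516

Subtract column by column in base 8:
  6-0 → 6
  7-6 → 1
  0-3 → 5 (borrow)
  1-7-1 → 1 (borrow)
  6-2-1 → 3
  6-6 → 0
  0-1 → 7 (borrow)
  7-0-1 → 6
  4-7 → 5 (borrow)
  5-2-1 → 2
  1-0 → 1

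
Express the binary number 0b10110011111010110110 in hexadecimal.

0xB3EB6

Group the bits into nibbles: 1011 0011 1110 1011 0110 → B3EB6.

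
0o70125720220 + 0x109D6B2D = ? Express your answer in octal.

0o72175205675

0x109D6B2D = 0o2047265455 in octal.
Add column by column in base 8, right to left:
  0+5 = 5
  2+5 = 7
  2+4 = 6
  0+5 = 5
  2+6 = 0 carry 1
  7+2+1 = 2 carry 1
  5+7+1 = 5 carry 1
  2+4+1 = 7
  1+0 = 1
  0+2 = 2
  7+0 = 7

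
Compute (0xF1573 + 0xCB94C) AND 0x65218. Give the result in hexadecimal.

0x24218

Add column by column in base 16, right to left:
  3+C = F
  7+4 = B
  5+9 = E
  1+B = C
  F+C = B carry 1
  final carry 1
Sum = 0x1BCEBF; now AND with 0x65218:
  1&0=0, B&6=2, C&5=4, E&2=2, B&1=1, F&8=8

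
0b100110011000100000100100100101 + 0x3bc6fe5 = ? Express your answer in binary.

0x3bc6fe5 = 0b11101111000110111111100101 in binary.
Add column by column in base 2, right to left:
  1+1 = 0 carry 1
  0+0+1 = 1
  1+1 = 0 carry 1
  0+0+1 = 1
  0+0 = 0
  1+1 = 0 carry 1
  0+1+1 = 0 carry 1
  0+1+1 = 0 carry 1
  1+1+1 = 1 carry 1
  0+1+1 = 0 carry 1
  0+1+1 = 0 carry 1
  1+1+1 = 1 carry 1
  0+0+1 = 1
  0+1 = 1
  0+1 = 1
  0+0 = 0
  0+0 = 0
  1+0 = 1
  0+1 = 1
  0+1 = 1
  0+1 = 1
  1+1 = 0 carry 1
  1+0+1 = 0 carry 1
  0+1+1 = 0 carry 1
  0+1+1 = 0 carry 1
  1+1+1 = 1 carry 1
  1+0+1 = 0 carry 1
  0+0+1 = 1
  0+0 = 0
  1+0 = 1

0b101010000111100111100100001010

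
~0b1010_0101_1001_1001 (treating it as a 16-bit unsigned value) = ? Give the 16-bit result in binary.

Invert each bit: 1010010110011001 → 0101101001100110.

0b0101101001100110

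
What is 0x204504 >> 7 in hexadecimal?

0x408A

7 bits is not a whole number of base-16 digits; in binary: 1000000100010100000100 >> 7 = 100000010001010.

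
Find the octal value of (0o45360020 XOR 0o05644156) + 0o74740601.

0o135464777

First 0o45360020 XOR 0o05644156 = 0o40524176.
Add column by column in base 8, right to left:
  6+1 = 7
  7+0 = 7
  1+6 = 7
  4+0 = 4
  2+4 = 6
  5+7 = 4 carry 1
  0+4+1 = 5
  4+7 = 3 carry 1
  final carry 1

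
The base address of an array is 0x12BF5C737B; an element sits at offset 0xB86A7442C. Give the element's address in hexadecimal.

Add column by column in base 16, right to left:
  B+C = 7 carry 1
  7+2+1 = A
  3+4 = 7
  7+4 = B
  C+7 = 3 carry 1
  5+A+1 = 0 carry 1
  F+6+1 = 6 carry 1
  B+8+1 = 4 carry 1
  2+B+1 = E
  1+0 = 1

0x1E4603B7A7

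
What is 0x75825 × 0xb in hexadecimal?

Multiply each base-16 digit by 11, carrying:
  5×11 = 55 → write 7 carry 3
  2×11+3 = 25 → write 9 carry 1
  8×11+1 = 89 → write 9 carry 5
  5×11+5 = 60 → write c carry 3
  7×11+3 = 80 → write 0 carry 5
  remaining carry: 5

0x50c997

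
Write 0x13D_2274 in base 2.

Expand each hex digit to 4 bits: 1=0001 3=0011 D=1101 2=0010 2=0010 7=0111 4=0100.

0b1001111010010001001110100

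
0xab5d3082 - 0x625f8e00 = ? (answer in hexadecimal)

0x48fda282

Subtract column by column in base 16:
  2-0 → 2
  8-0 → 8
  0-e → 2 (borrow)
  3-8-1 → a (borrow)
  d-f-1 → d (borrow)
  5-5-1 → f (borrow)
  b-2-1 → 8
  a-6 → 4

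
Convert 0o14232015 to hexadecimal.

0x31340D

Each octal digit is 3 bits: 1=001 4=100 2=010 3=011 2=010 0=000 1=001 5=101.
Group the bits into nibbles: 0011 0001 0011 0100 0000 1101 → 31340D.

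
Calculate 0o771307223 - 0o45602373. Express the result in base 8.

Subtract column by column in base 8:
  3-3 → 0
  2-7 → 3 (borrow)
  2-3-1 → 6 (borrow)
  7-2-1 → 4
  0-0 → 0
  3-6 → 5 (borrow)
  1-5-1 → 3 (borrow)
  7-4-1 → 2
  7-0 → 7

0o723504630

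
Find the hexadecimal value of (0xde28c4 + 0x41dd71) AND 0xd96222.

Add column by column in base 16, right to left:
  4+1 = 5
  c+7 = 3 carry 1
  8+d+1 = 6 carry 1
  2+d+1 = 0 carry 1
  e+1+1 = 0 carry 1
  d+4+1 = 2 carry 1
  final carry 1
Sum = 0x1200635; now AND with 0xd96222:
  1&0=0, 2&d=0, 0&9=0, 0&6=0, 6&2=2, 3&2=2, 5&2=0

0x220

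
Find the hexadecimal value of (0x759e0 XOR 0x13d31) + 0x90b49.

0xf701a

First 0x759e0 XOR 0x13d31 = 0x664d1.
Add column by column in base 16, right to left:
  1+9 = a
  d+4 = 1 carry 1
  4+b+1 = 0 carry 1
  6+0+1 = 7
  6+9 = f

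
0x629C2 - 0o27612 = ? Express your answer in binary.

0b1011111101000111000

0x629C2 = 0b1100010100111000010 in binary.
0o27612 = 0b10111110001010 in binary.
Subtract column by column in base 2:
  0-0 → 0
  1-1 → 0
  0-0 → 0
  0-1 → 1 (borrow)
  0-0-1 → 1 (borrow)
  0-0-1 → 1 (borrow)
  1-0-1 → 0
  1-1 → 0
  1-1 → 0
  0-1 → 1 (borrow)
  0-1-1 → 0 (borrow)
  1-1-1 → 1 (borrow)
  0-0-1 → 1 (borrow)
  1-1-1 → 1 (borrow)
  0-0-1 → 1 (borrow)
  0-0-1 → 1 (borrow)
  0-0-1 → 1 (borrow)
  1-0-1 → 0
  1-0 → 1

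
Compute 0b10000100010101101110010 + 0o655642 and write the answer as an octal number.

0o21303424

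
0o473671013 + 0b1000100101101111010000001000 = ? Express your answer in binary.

0b1101100001100110011000010011

0o473671013 = 0b100111011110111001000001011 in binary.
Add column by column in base 2, right to left:
  1+0 = 1
  1+0 = 1
  0+0 = 0
  1+1 = 0 carry 1
  0+0+1 = 1
  0+0 = 0
  0+0 = 0
  0+0 = 0
  0+0 = 0
  1+0 = 1
  0+1 = 1
  0+0 = 0
  1+1 = 0 carry 1
  1+1+1 = 1 carry 1
  1+1+1 = 1 carry 1
  0+1+1 = 0 carry 1
  1+0+1 = 0 carry 1
  1+1+1 = 1 carry 1
  1+1+1 = 1 carry 1
  1+0+1 = 0 carry 1
  0+1+1 = 0 carry 1
  1+0+1 = 0 carry 1
  1+0+1 = 0 carry 1
  1+1+1 = 1 carry 1
  0+0+1 = 1
  0+0 = 0
  1+0 = 1
  0+1 = 1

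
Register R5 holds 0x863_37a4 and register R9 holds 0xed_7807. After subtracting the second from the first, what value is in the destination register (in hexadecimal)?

Subtract column by column in base 16:
  4-7 → d (borrow)
  a-0-1 → 9
  7-8 → f (borrow)
  3-7-1 → b (borrow)
  3-d-1 → 5 (borrow)
  6-e-1 → 7 (borrow)
  8-0-1 → 7

0x775bf9d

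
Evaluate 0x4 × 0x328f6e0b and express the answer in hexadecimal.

Multiply each base-16 digit by 4, carrying:
  b×4 = 44 → write c carry 2
  0×4+2 = 2 → write 2
  e×4 = 56 → write 8 carry 3
  6×4+3 = 27 → write b carry 1
  f×4+1 = 61 → write d carry 3
  8×4+3 = 35 → write 3 carry 2
  2×4+2 = 10 → write a
  3×4 = 12 → write c

0xca3db82c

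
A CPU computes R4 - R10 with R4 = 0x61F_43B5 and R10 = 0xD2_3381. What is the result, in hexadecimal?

Subtract column by column in base 16:
  5-1 → 4
  B-8 → 3
  3-3 → 0
  4-3 → 1
  F-2 → D
  1-D → 4 (borrow)
  6-0-1 → 5

0x54D1034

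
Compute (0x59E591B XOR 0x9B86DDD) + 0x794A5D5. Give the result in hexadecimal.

0x13BADA9B

First 0x59E591B XOR 0x9B86DDD = 0xC2634C6.
Add column by column in base 16, right to left:
  6+5 = B
  C+D = 9 carry 1
  4+5+1 = A
  3+A = D
  6+4 = A
  2+9 = B
  C+7 = 3 carry 1
  final carry 1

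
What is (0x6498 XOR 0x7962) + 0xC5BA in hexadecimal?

0xE3B4

First 0x6498 XOR 0x7962 = 0x1DFA.
Add column by column in base 16, right to left:
  A+A = 4 carry 1
  F+B+1 = B carry 1
  D+5+1 = 3 carry 1
  1+C+1 = E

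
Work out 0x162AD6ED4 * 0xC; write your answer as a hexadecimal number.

0x10A02131F0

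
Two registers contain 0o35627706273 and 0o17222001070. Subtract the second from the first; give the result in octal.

0o16405705203

Subtract column by column in base 8:
  3-0 → 3
  7-7 → 0
  2-0 → 2
  6-1 → 5
  0-0 → 0
  7-0 → 7
  7-2 → 5
  2-2 → 0
  6-2 → 4
  5-7 → 6 (borrow)
  3-1-1 → 1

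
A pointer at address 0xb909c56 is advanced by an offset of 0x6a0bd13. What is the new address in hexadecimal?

Add column by column in base 16, right to left:
  6+3 = 9
  5+1 = 6
  c+d = 9 carry 1
  9+b+1 = 5 carry 1
  0+0+1 = 1
  9+a = 3 carry 1
  b+6+1 = 2 carry 1
  final carry 1

0x12315969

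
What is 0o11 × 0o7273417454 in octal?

Multiply each base-8 digit by 9, carrying:
  4×9 = 36 → write 4 carry 4
  5×9+4 = 49 → write 1 carry 6
  4×9+6 = 42 → write 2 carry 5
  7×9+5 = 68 → write 4 carry 8
  1×9+8 = 17 → write 1 carry 2
  4×9+2 = 38 → write 6 carry 4
  3×9+4 = 31 → write 7 carry 3
  7×9+3 = 66 → write 2 carry 8
  2×9+8 = 26 → write 2 carry 3
  7×9+3 = 66 → write 2 carry 8
  remaining carry: 10

0o102227614214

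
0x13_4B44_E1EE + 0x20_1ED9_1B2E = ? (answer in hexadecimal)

0x336A1DFD1C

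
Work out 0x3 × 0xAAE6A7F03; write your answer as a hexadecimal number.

Multiply each base-16 digit by 3, carrying:
  3×3 = 9 → write 9
  0×3 = 0 → write 0
  F×3 = 45 → write D carry 2
  7×3+2 = 23 → write 7 carry 1
  A×3+1 = 31 → write F carry 1
  6×3+1 = 19 → write 3 carry 1
  E×3+1 = 43 → write B carry 2
  A×3+2 = 32 → write 0 carry 2
  A×3+2 = 32 → write 0 carry 2
  remaining carry: 2

0x200B3F7D09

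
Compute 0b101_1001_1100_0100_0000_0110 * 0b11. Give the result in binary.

0b1000011010100110000010010

Multiply each base-2 digit by 3, carrying:
  0×3 = 0 → write 0
  1×3 = 3 → write 1 carry 1
  1×3+1 = 4 → write 0 carry 2
  0×3+2 = 2 → write 0 carry 1
  0×3+1 = 1 → write 1
  0×3 = 0 → write 0
  0×3 = 0 → write 0
  0×3 = 0 → write 0
  0×3 = 0 → write 0
  0×3 = 0 → write 0
  1×3 = 3 → write 1 carry 1
  0×3+1 = 1 → write 1
  0×3 = 0 → write 0
  0×3 = 0 → write 0
  1×3 = 3 → write 1 carry 1
  1×3+1 = 4 → write 0 carry 2
  1×3+2 = 5 → write 1 carry 2
  0×3+2 = 2 → write 0 carry 1
  0×3+1 = 1 → write 1
  1×3 = 3 → write 1 carry 1
  1×3+1 = 4 → write 0 carry 2
  0×3+2 = 2 → write 0 carry 1
  1×3+1 = 4 → write 0 carry 2
  remaining carry: 10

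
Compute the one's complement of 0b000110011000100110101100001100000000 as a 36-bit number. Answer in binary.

Invert each bit: 000110011000100110101100001100000000 → 111001100111011001010011110011111111.

0b111001100111011001010011110011111111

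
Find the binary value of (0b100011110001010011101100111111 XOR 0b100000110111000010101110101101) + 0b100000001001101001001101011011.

0b100011001111111010001111101101

First 0b100011110001010011101100111111 XOR 0b100000110111000010101110101101 = 0b000011000110010001000010010010.
Add column by column in base 2, right to left:
  0+1 = 1
  1+1 = 0 carry 1
  0+0+1 = 1
  0+1 = 1
  1+1 = 0 carry 1
  0+0+1 = 1
  0+1 = 1
  1+0 = 1
  0+1 = 1
  0+1 = 1
  0+0 = 0
  0+0 = 0
  1+1 = 0 carry 1
  0+0+1 = 1
  0+0 = 0
  0+1 = 1
  1+0 = 1
  0+1 = 1
  0+1 = 1
  1+0 = 1
  1+0 = 1
  0+1 = 1
  0+0 = 0
  0+0 = 0
  1+0 = 1
  1+0 = 1
  0+0 = 0
  0+0 = 0
  0+0 = 0
  0+1 = 1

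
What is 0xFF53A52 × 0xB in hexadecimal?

Multiply each base-16 digit by 11, carrying:
  2×11 = 22 → write 6 carry 1
  5×11+1 = 56 → write 8 carry 3
  A×11+3 = 113 → write 1 carry 7
  3×11+7 = 40 → write 8 carry 2
  5×11+2 = 57 → write 9 carry 3
  F×11+3 = 168 → write 8 carry 10
  F×11+10 = 175 → write F carry 10
  remaining carry: A

0xAF898186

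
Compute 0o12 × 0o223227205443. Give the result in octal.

Multiply each base-8 digit by 10, carrying:
  3×10 = 30 → write 6 carry 3
  4×10+3 = 43 → write 3 carry 5
  4×10+5 = 45 → write 5 carry 5
  5×10+5 = 55 → write 7 carry 6
  0×10+6 = 6 → write 6
  2×10 = 20 → write 4 carry 2
  7×10+2 = 72 → write 0 carry 9
  2×10+9 = 29 → write 5 carry 3
  2×10+3 = 23 → write 7 carry 2
  3×10+2 = 32 → write 0 carry 4
  2×10+4 = 24 → write 0 carry 3
  2×10+3 = 23 → write 7 carry 2
  remaining carry: 2

0o2700750467536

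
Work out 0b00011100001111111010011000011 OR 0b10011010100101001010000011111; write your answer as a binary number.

OR bit by bit (1 where either bit is 1):
  00011100001111111010011000011
| 10011010100101001010000011111
= 10011110101111111010011011111

0b10011110101111111010011011111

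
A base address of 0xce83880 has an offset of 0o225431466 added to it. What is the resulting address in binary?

0b1111001111100110101110110110

0xce83880 = 0b1100111010000011100010000000 in binary.
0o225431466 = 0b10010101100011001100110110 in binary.
Add column by column in base 2, right to left:
  0+0 = 0
  0+1 = 1
  0+1 = 1
  0+0 = 0
  0+1 = 1
  0+1 = 1
  0+0 = 0
  1+0 = 1
  0+1 = 1
  0+1 = 1
  0+0 = 0
  1+0 = 1
  1+1 = 0 carry 1
  1+1+1 = 1 carry 1
  0+0+1 = 1
  0+0 = 0
  0+0 = 0
  0+1 = 1
  0+1 = 1
  1+0 = 1
  0+1 = 1
  1+0 = 1
  1+1 = 0 carry 1
  1+0+1 = 0 carry 1
  0+0+1 = 1
  0+1 = 1
  1+0 = 1
  1+0 = 1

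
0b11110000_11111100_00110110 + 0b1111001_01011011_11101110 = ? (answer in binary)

Add column by column in base 2, right to left:
  0+0 = 0
  1+1 = 0 carry 1
  1+1+1 = 1 carry 1
  0+1+1 = 0 carry 1
  1+0+1 = 0 carry 1
  1+1+1 = 1 carry 1
  0+1+1 = 0 carry 1
  0+1+1 = 0 carry 1
  0+1+1 = 0 carry 1
  0+1+1 = 0 carry 1
  1+0+1 = 0 carry 1
  1+1+1 = 1 carry 1
  1+1+1 = 1 carry 1
  1+0+1 = 0 carry 1
  1+1+1 = 1 carry 1
  1+0+1 = 0 carry 1
  0+1+1 = 0 carry 1
  0+0+1 = 1
  0+0 = 0
  0+1 = 1
  1+1 = 0 carry 1
  1+1+1 = 1 carry 1
  1+1+1 = 1 carry 1
  1+0+1 = 0 carry 1
  final carry 1

0b1011010100101100000100100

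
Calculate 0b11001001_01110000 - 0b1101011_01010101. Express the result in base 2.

Subtract column by column in base 2:
  0-1 → 1 (borrow)
  0-0-1 → 1 (borrow)
  0-1-1 → 0 (borrow)
  0-0-1 → 1 (borrow)
  1-1-1 → 1 (borrow)
  1-0-1 → 0
  1-1 → 0
  0-0 → 0
  1-1 → 0
  0-1 → 1 (borrow)
  0-0-1 → 1 (borrow)
  1-1-1 → 1 (borrow)
  0-0-1 → 1 (borrow)
  0-1-1 → 0 (borrow)
  1-1-1 → 1 (borrow)
  1-0-1 → 0

0b101111000011011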